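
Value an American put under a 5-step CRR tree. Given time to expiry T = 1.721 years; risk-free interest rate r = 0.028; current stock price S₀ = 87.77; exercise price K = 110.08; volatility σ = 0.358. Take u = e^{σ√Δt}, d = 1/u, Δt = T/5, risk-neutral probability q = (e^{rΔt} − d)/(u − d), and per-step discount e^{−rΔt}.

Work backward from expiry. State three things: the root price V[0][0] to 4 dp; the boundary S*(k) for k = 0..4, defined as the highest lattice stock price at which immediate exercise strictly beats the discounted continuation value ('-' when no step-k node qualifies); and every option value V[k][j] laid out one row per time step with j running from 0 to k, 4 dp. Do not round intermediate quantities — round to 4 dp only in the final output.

price = 28.5872
boundary = - - 57.6651 71.1426 87.7700
tree:
28.5872
39.6356 16.7452
52.4149 26.0736 6.5944
63.3391 38.9374 12.1373 0.4939
72.1938 52.4149 22.3100 0.9420 0.0000
79.3711 63.3391 38.9374 1.7965 0.0000 0.0000

Δt=0.34420  u=1.23372  d=0.81056  q=0.47057  discount=0.99041
step 5 (expiry): payoffs max(K−S,0) = 79.3711 63.3391 38.9374 1.7965 0.0000 0.0000
step 4: (k=4,j=0): S=37.8862, (K−S)⁺=72.1938, hold=71.1380 ⇒ V=72.1938 exercise | (k=4,j=1): S=57.6651, (K−S)⁺=52.4149, hold=51.3590 ⇒ V=52.4149 exercise | (k=4,j=2): S=87.7700, (K−S)⁺=22.3100, hold=21.2542 ⇒ V=22.3100 exercise | (k=4,j=3): S=133.5915, (K−S)⁺=0.0000, hold=0.9420 ⇒ V=0.9420 continue | (k=4,j=4): S=203.3347, (K−S)⁺=0.0000, hold=0.0000 ⇒ V=0.0000 continue  boundary S*=87.7700
step 3: (k=3,j=0): S=46.7409, (K−S)⁺=63.3391, hold=62.2833 ⇒ V=63.3391 exercise | (k=3,j=1): S=71.1426, (K−S)⁺=38.9374, hold=37.8816 ⇒ V=38.9374 exercise | (k=3,j=2): S=108.2835, (K−S)⁺=1.7965, hold=12.1373 ⇒ V=12.1373 continue | (k=3,j=3): S=164.8144, (K−S)⁺=0.0000, hold=0.4939 ⇒ V=0.4939 continue  boundary S*=71.1426
step 2: (k=2,j=0): S=57.6651, (K−S)⁺=52.4149, hold=51.3590 ⇒ V=52.4149 exercise | (k=2,j=1): S=87.7700, (K−S)⁺=22.3100, hold=26.0736 ⇒ V=26.0736 continue | (k=2,j=2): S=133.5915, (K−S)⁺=0.0000, hold=6.5944 ⇒ V=6.5944 continue  boundary S*=57.6651
step 1: (k=1,j=0): S=71.1426, (K−S)⁺=38.9374, hold=39.6356 ⇒ V=39.6356 continue | (k=1,j=1): S=108.2835, (K−S)⁺=1.7965, hold=16.7452 ⇒ V=16.7452 continue  boundary S*=-
step 0: (k=0,j=0): S=87.7700, (K−S)⁺=22.3100, hold=28.5872 ⇒ V=28.5872 continue  boundary S*=-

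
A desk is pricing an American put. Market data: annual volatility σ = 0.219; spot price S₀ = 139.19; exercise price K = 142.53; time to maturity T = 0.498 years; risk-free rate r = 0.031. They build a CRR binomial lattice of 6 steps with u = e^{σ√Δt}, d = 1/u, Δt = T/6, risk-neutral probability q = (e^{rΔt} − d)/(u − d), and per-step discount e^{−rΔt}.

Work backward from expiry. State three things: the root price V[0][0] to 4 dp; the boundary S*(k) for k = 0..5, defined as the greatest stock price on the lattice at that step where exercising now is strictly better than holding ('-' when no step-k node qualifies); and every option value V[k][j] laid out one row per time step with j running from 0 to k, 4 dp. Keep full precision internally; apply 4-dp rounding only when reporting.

price = 9.5986
boundary = - - - 115.1874 122.6891 130.6794
tree:
9.5986
14.1659 5.1641
20.1380 8.3758 2.0378
27.3426 13.1685 3.7139 0.4029
34.3857 19.8409 6.6860 0.8154 0.0000
40.9981 27.3426 11.8506 1.6503 0.0000 0.0000
47.2061 34.3857 19.8409 3.3400 0.0000 0.0000 0.0000

Δt=0.08300  u=1.06513  d=0.93886  q=0.50464  discount=0.99743
step 6 (expiry): payoffs max(K−S,0) = 47.2061 34.3857 19.8409 3.3400 0.0000 0.0000 0.0000
step 5: (k=5,j=0): S=101.5319, (K−S)⁺=40.9981, hold=40.6318 ⇒ V=40.9981 exercise | (k=5,j=1): S=115.1874, (K−S)⁺=27.3426, hold=26.9764 ⇒ V=27.3426 exercise | (k=5,j=2): S=130.6794, (K−S)⁺=11.8506, hold=11.4844 ⇒ V=11.8506 exercise | (k=5,j=3): S=148.2549, (K−S)⁺=0.0000, hold=1.6503 ⇒ V=1.6503 continue | (k=5,j=4): S=168.1943, (K−S)⁺=0.0000, hold=0.0000 ⇒ V=0.0000 continue | (k=5,j=5): S=190.8154, (K−S)⁺=0.0000, hold=0.0000 ⇒ V=0.0000 continue  boundary S*=130.6794
step 4: (k=4,j=0): S=108.1443, (K−S)⁺=34.3857, hold=34.0194 ⇒ V=34.3857 exercise | (k=4,j=1): S=122.6891, (K−S)⁺=19.8409, hold=19.4747 ⇒ V=19.8409 exercise | (k=4,j=2): S=139.1900, (K−S)⁺=3.3400, hold=6.6860 ⇒ V=6.6860 continue | (k=4,j=3): S=157.9102, (K−S)⁺=0.0000, hold=0.8154 ⇒ V=0.8154 continue | (k=4,j=4): S=179.1481, (K−S)⁺=0.0000, hold=0.0000 ⇒ V=0.0000 continue  boundary S*=122.6891
step 3: (k=3,j=0): S=115.1874, (K−S)⁺=27.3426, hold=26.9764 ⇒ V=27.3426 exercise | (k=3,j=1): S=130.6794, (K−S)⁺=11.8506, hold=13.1685 ⇒ V=13.1685 continue | (k=3,j=2): S=148.2549, (K−S)⁺=0.0000, hold=3.7139 ⇒ V=3.7139 continue | (k=3,j=3): S=168.1943, (K−S)⁺=0.0000, hold=0.4029 ⇒ V=0.4029 continue  boundary S*=115.1874
step 2: (k=2,j=0): S=122.6891, (K−S)⁺=19.8409, hold=20.1380 ⇒ V=20.1380 continue | (k=2,j=1): S=139.1900, (K−S)⁺=3.3400, hold=8.3758 ⇒ V=8.3758 continue | (k=2,j=2): S=157.9102, (K−S)⁺=0.0000, hold=2.0378 ⇒ V=2.0378 continue  boundary S*=-
step 1: (k=1,j=0): S=130.6794, (K−S)⁺=11.8506, hold=14.1659 ⇒ V=14.1659 continue | (k=1,j=1): S=148.2549, (K−S)⁺=0.0000, hold=5.1641 ⇒ V=5.1641 continue  boundary S*=-
step 0: (k=0,j=0): S=139.1900, (K−S)⁺=3.3400, hold=9.5986 ⇒ V=9.5986 continue  boundary S*=-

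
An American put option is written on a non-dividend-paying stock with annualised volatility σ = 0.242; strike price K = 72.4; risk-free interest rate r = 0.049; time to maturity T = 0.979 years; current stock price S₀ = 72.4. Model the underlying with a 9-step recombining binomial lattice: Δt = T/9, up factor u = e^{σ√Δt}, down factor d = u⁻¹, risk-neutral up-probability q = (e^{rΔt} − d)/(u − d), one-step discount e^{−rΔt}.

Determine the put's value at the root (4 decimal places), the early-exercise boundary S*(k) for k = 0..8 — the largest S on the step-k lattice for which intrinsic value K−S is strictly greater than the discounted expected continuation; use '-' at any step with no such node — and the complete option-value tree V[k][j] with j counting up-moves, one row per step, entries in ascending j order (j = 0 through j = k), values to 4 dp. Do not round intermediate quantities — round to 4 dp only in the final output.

price = 5.6825
boundary = - - - 56.9834 52.6121 56.9834 52.6121 56.9834 61.7180
tree:
5.6825
8.1707 3.3842
11.4078 5.1888 1.7098
15.4166 7.7285 2.8367 0.6598
19.7879 11.1293 4.5870 1.2080 0.1474
23.8240 15.4166 7.1834 2.1749 0.3046 0.0000
27.5504 19.7879 10.8017 3.8300 0.6294 0.0000 0.0000
30.9909 23.8240 15.4166 6.5419 1.3006 0.0000 0.0000 0.0000
34.1675 27.5504 19.7879 10.6820 2.6877 0.0000 0.0000 0.0000 0.0000
37.1005 30.9909 23.8240 15.4166 5.5540 0.0000 0.0000 0.0000 0.0000 0.0000

Δt=0.10878  u=1.08309  d=0.92329  q=0.51350  discount=0.99468
step 9 (expiry): payoffs max(K−S,0) = 37.1005 30.9909 23.8240 15.4166 5.5540 0.0000 0.0000 0.0000 0.0000 0.0000
step 8: (k=8,j=0): S=38.2325, (K−S)⁺=34.1675, hold=33.7827 ⇒ V=34.1675 exercise | (k=8,j=1): S=44.8496, (K−S)⁺=27.5504, hold=27.1655 ⇒ V=27.5504 exercise | (k=8,j=2): S=52.6121, (K−S)⁺=19.7879, hold=19.4031 ⇒ V=19.7879 exercise | (k=8,j=3): S=61.7180, (K−S)⁺=10.6820, hold=10.2971 ⇒ V=10.6820 exercise | (k=8,j=4): S=72.4000, (K−S)⁺=0.0000, hold=2.6877 ⇒ V=2.6877 continue | (k=8,j=5): S=84.9308, (K−S)⁺=0.0000, hold=0.0000 ⇒ V=0.0000 continue | (k=8,j=6): S=99.6304, (K−S)⁺=0.0000, hold=0.0000 ⇒ V=0.0000 continue | (k=8,j=7): S=116.8741, (K−S)⁺=0.0000, hold=0.0000 ⇒ V=0.0000 continue | (k=8,j=8): S=137.1023, (K−S)⁺=0.0000, hold=0.0000 ⇒ V=0.0000 continue  boundary S*=61.7180
step 7: (k=7,j=0): S=41.4091, (K−S)⁺=30.9909, hold=30.6061 ⇒ V=30.9909 exercise | (k=7,j=1): S=48.5760, (K−S)⁺=23.8240, hold=23.4391 ⇒ V=23.8240 exercise | (k=7,j=2): S=56.9834, (K−S)⁺=15.4166, hold=15.0317 ⇒ V=15.4166 exercise | (k=7,j=3): S=66.8460, (K−S)⁺=5.5540, hold=6.5419 ⇒ V=6.5419 continue | (k=7,j=4): S=78.4155, (K−S)⁺=0.0000, hold=1.3006 ⇒ V=1.3006 continue | (k=7,j=5): S=91.9874, (K−S)⁺=0.0000, hold=0.0000 ⇒ V=0.0000 continue | (k=7,j=6): S=107.9083, (K−S)⁺=0.0000, hold=0.0000 ⇒ V=0.0000 continue | (k=7,j=7): S=126.5848, (K−S)⁺=0.0000, hold=0.0000 ⇒ V=0.0000 continue  boundary S*=56.9834
step 6: (k=6,j=0): S=44.8496, (K−S)⁺=27.5504, hold=27.1655 ⇒ V=27.5504 exercise | (k=6,j=1): S=52.6121, (K−S)⁺=19.7879, hold=19.4031 ⇒ V=19.7879 exercise | (k=6,j=2): S=61.7180, (K−S)⁺=10.6820, hold=10.8017 ⇒ V=10.8017 continue | (k=6,j=3): S=72.4000, (K−S)⁺=0.0000, hold=3.8300 ⇒ V=3.8300 continue | (k=6,j=4): S=84.9308, (K−S)⁺=0.0000, hold=0.6294 ⇒ V=0.6294 continue | (k=6,j=5): S=99.6304, (K−S)⁺=0.0000, hold=0.0000 ⇒ V=0.0000 continue | (k=6,j=6): S=116.8741, (K−S)⁺=0.0000, hold=0.0000 ⇒ V=0.0000 continue  boundary S*=52.6121
step 5: (k=5,j=0): S=48.5760, (K−S)⁺=23.8240, hold=23.4391 ⇒ V=23.8240 exercise | (k=5,j=1): S=56.9834, (K−S)⁺=15.4166, hold=15.0928 ⇒ V=15.4166 exercise | (k=5,j=2): S=66.8460, (K−S)⁺=5.5540, hold=7.1834 ⇒ V=7.1834 continue | (k=5,j=3): S=78.4155, (K−S)⁺=0.0000, hold=2.1749 ⇒ V=2.1749 continue | (k=5,j=4): S=91.9874, (K−S)⁺=0.0000, hold=0.3046 ⇒ V=0.3046 continue | (k=5,j=5): S=107.9083, (K−S)⁺=0.0000, hold=0.0000 ⇒ V=0.0000 continue  boundary S*=56.9834
step 4: (k=4,j=0): S=52.6121, (K−S)⁺=19.7879, hold=19.4031 ⇒ V=19.7879 exercise | (k=4,j=1): S=61.7180, (K−S)⁺=10.6820, hold=11.1293 ⇒ V=11.1293 continue | (k=4,j=2): S=72.4000, (K−S)⁺=0.0000, hold=4.5870 ⇒ V=4.5870 continue | (k=4,j=3): S=84.9308, (K−S)⁺=0.0000, hold=1.2080 ⇒ V=1.2080 continue | (k=4,j=4): S=99.6304, (K−S)⁺=0.0000, hold=0.1474 ⇒ V=0.1474 continue  boundary S*=52.6121
step 3: (k=3,j=0): S=56.9834, (K−S)⁺=15.4166, hold=15.2602 ⇒ V=15.4166 exercise | (k=3,j=1): S=66.8460, (K−S)⁺=5.5540, hold=7.7285 ⇒ V=7.7285 continue | (k=3,j=2): S=78.4155, (K−S)⁺=0.0000, hold=2.8367 ⇒ V=2.8367 continue | (k=3,j=3): S=91.9874, (K−S)⁺=0.0000, hold=0.6598 ⇒ V=0.6598 continue  boundary S*=56.9834
step 2: (k=2,j=0): S=61.7180, (K−S)⁺=10.6820, hold=11.4078 ⇒ V=11.4078 continue | (k=2,j=1): S=72.4000, (K−S)⁺=0.0000, hold=5.1888 ⇒ V=5.1888 continue | (k=2,j=2): S=84.9308, (K−S)⁺=0.0000, hold=1.7098 ⇒ V=1.7098 continue  boundary S*=-
step 1: (k=1,j=0): S=66.8460, (K−S)⁺=5.5540, hold=8.1707 ⇒ V=8.1707 continue | (k=1,j=1): S=78.4155, (K−S)⁺=0.0000, hold=3.3842 ⇒ V=3.3842 continue  boundary S*=-
step 0: (k=0,j=0): S=72.4000, (K−S)⁺=0.0000, hold=5.6825 ⇒ V=5.6825 continue  boundary S*=-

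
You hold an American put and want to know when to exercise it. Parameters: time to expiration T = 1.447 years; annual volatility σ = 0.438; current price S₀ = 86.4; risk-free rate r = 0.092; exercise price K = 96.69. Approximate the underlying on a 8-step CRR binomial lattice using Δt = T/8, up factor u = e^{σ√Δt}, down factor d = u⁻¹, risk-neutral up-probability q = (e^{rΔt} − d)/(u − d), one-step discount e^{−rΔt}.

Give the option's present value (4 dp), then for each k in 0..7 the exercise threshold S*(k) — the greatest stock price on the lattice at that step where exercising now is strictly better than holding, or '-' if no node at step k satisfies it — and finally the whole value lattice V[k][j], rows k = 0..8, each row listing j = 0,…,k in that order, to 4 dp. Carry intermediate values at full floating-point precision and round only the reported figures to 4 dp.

price = 19.4904
boundary = - - 59.5270 49.4099 59.5270 49.4099 59.5270 71.7156
tree:
19.4904
27.3209 12.2643
37.1630 18.3333 6.5679
47.2801 26.5745 10.6546 2.6752
55.6777 37.1630 16.8105 4.8165 0.6097
62.6480 47.2801 25.5941 8.5346 1.2358 0.0000
68.4337 55.6777 37.1630 14.8100 2.5048 0.0000 0.0000
73.2361 62.6480 47.2801 24.9744 5.0768 0.0000 0.0000 0.0000
77.2223 68.4337 55.6777 37.1630 10.2900 0.0000 0.0000 0.0000 0.0000

params: Δt=0.18088 u=1.20476 d=0.83004 q=0.49834 e^(-rΔt)=0.98350
t_8 payoffs: 77.2223 68.4337 55.6777 37.1630 10.2900 0.0000 0.0000 0.0000 0.0000
t_7: node(7,0) S=23.4539 payoff=73.2361 vs cont=71.6405 → 73.2361 [stop]  node(7,1) S=34.0420 payoff=62.6480 vs cont=61.0524 → 62.6480 [stop]  node(7,2) S=49.4099 payoff=47.2801 vs cont=45.6844 → 47.2801 [stop]  node(7,3) S=71.7156 payoff=24.9744 vs cont=23.3787 → 24.9744 [stop]  node(7,4) S=104.0911 payoff=0.0000 vs cont=5.0768 → 5.0768 [wait]  node(7,5) S=151.0822 payoff=0.0000 vs cont=0.0000 → 0.0000 [wait]  node(7,6) S=219.2870 payoff=0.0000 vs cont=0.0000 → 0.0000 [wait]  node(7,7) S=318.2824 payoff=0.0000 vs cont=0.0000 → 0.0000 [wait]  ⇒ S*(7)=71.7156
t_6: node(6,0) S=28.2563 payoff=68.4337 vs cont=66.8381 → 68.4337 [stop]  node(6,1) S=41.0123 payoff=55.6777 vs cont=54.0820 → 55.6777 [stop]  node(6,2) S=59.5270 payoff=37.1630 vs cont=35.5673 → 37.1630 [stop]  node(6,3) S=86.4000 payoff=10.2900 vs cont=14.8100 → 14.8100 [wait]  node(6,4) S=125.4046 payoff=0.0000 vs cont=2.5048 → 2.5048 [wait]  node(6,5) S=182.0175 payoff=0.0000 vs cont=0.0000 → 0.0000 [wait]  node(6,6) S=264.1878 payoff=0.0000 vs cont=0.0000 → 0.0000 [wait]  ⇒ S*(6)=59.5270
t_5: node(5,0) S=34.0420 payoff=62.6480 vs cont=61.0524 → 62.6480 [stop]  node(5,1) S=49.4099 payoff=47.2801 vs cont=45.6844 → 47.2801 [stop]  node(5,2) S=71.7156 payoff=24.9744 vs cont=25.5941 → 25.5941 [wait]  node(5,3) S=104.0911 payoff=0.0000 vs cont=8.5346 → 8.5346 [wait]  node(5,4) S=151.0822 payoff=0.0000 vs cont=1.2358 → 1.2358 [wait]  node(5,5) S=219.2870 payoff=0.0000 vs cont=0.0000 → 0.0000 [wait]  ⇒ S*(5)=49.4099
t_4: node(4,0) S=41.0123 payoff=55.6777 vs cont=54.0820 → 55.6777 [stop]  node(4,1) S=59.5270 payoff=37.1630 vs cont=35.8711 → 37.1630 [stop]  node(4,2) S=86.4000 payoff=10.2900 vs cont=16.8105 → 16.8105 [wait]  node(4,3) S=125.4046 payoff=0.0000 vs cont=4.8165 → 4.8165 [wait]  node(4,4) S=182.0175 payoff=0.0000 vs cont=0.6097 → 0.6097 [wait]  ⇒ S*(4)=59.5270
t_3: node(3,0) S=49.4099 payoff=47.2801 vs cont=45.6844 → 47.2801 [stop]  node(3,1) S=71.7156 payoff=24.9744 vs cont=26.5745 → 26.5745 [wait]  node(3,2) S=104.0911 payoff=0.0000 vs cont=10.6546 → 10.6546 [wait]  node(3,3) S=151.0822 payoff=0.0000 vs cont=2.6752 → 2.6752 [wait]  ⇒ S*(3)=49.4099
t_2: node(2,0) S=59.5270 payoff=37.1630 vs cont=36.3516 → 37.1630 [stop]  node(2,1) S=86.4000 payoff=10.2900 vs cont=18.3333 → 18.3333 [wait]  node(2,2) S=125.4046 payoff=0.0000 vs cont=6.5679 → 6.5679 [wait]  ⇒ S*(2)=59.5270
t_1: node(1,0) S=71.7156 payoff=24.9744 vs cont=27.3209 → 27.3209 [wait]  node(1,1) S=104.0911 payoff=0.0000 vs cont=12.2643 → 12.2643 [wait]  ⇒ S*(1)=-
t_0: node(0,0) S=86.4000 payoff=10.2900 vs cont=19.4904 → 19.4904 [wait]  ⇒ S*(0)=-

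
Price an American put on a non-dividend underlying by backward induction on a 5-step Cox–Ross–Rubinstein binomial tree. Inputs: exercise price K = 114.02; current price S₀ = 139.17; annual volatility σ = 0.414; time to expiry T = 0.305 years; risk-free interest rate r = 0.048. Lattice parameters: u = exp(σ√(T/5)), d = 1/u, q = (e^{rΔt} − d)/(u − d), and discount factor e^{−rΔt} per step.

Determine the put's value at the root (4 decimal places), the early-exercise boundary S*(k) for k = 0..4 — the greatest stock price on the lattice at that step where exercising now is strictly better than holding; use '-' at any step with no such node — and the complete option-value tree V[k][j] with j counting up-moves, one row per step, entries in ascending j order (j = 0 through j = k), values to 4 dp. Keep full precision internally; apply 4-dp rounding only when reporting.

Δt=0.06100, u=1.10766, d=0.90280, q=0.48877, disc=e^(-rΔt)=0.99708
k=5 terminal: V=max(K-S,0) → 30.5536 11.6140 0.0000 0.0000 0.0000 0.0000
k=4: j=0 S=92.4524 intr=21.5676 cont=21.2342 V=21.5676[EX]; j=1 S=113.4311 intr=0.5889 cont=5.9201 V=5.9201[hold]; j=2 S=139.1700 intr=0.0000 cont=0.0000 V=0.0000[hold]; j=3 S=170.7494 intr=0.0000 cont=0.0000 V=0.0000[hold]; j=4 S=209.4946 intr=0.0000 cont=0.0000 V=0.0000[hold]  S*(4)=92.4524
k=3: j=0 S=102.4060 intr=11.6140 cont=13.8788 V=13.8788[hold]; j=1 S=125.6432 intr=0.0000 cont=3.0176 V=3.0176[hold]; j=2 S=154.1532 intr=0.0000 cont=0.0000 V=0.0000[hold]; j=3 S=189.1325 intr=0.0000 cont=0.0000 V=0.0000[hold]  S*(3)=-
k=2: j=0 S=113.4311 intr=0.5889 cont=8.5451 V=8.5451[hold]; j=1 S=139.1700 intr=0.0000 cont=1.5382 V=1.5382[hold]; j=2 S=170.7494 intr=0.0000 cont=0.0000 V=0.0000[hold]  S*(2)=-
k=1: j=0 S=125.6432 intr=0.0000 cont=5.1053 V=5.1053[hold]; j=1 S=154.1532 intr=0.0000 cont=0.7841 V=0.7841[hold]  S*(1)=-
k=0: j=0 S=139.1700 intr=0.0000 cont=2.9845 V=2.9845[hold]  S*(0)=-

price = 2.9845
boundary = - - - - 92.4524
tree:
2.9845
5.1053 0.7841
8.5451 1.5382 0.0000
13.8788 3.0176 0.0000 0.0000
21.5676 5.9201 0.0000 0.0000 0.0000
30.5536 11.6140 0.0000 0.0000 0.0000 0.0000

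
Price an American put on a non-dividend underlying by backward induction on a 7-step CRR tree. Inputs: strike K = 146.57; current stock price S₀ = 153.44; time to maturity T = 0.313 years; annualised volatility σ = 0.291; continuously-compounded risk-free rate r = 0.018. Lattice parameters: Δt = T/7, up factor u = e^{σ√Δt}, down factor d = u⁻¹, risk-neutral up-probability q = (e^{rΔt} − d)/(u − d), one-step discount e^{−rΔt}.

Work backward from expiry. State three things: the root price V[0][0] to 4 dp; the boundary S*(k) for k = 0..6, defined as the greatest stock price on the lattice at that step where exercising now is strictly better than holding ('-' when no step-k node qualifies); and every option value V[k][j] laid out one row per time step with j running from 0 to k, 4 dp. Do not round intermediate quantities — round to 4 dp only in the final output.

price = 6.3850
boundary = - - - - 119.9618 127.5754 135.6722
tree:
6.3850
9.5978 3.0669
14.0128 5.0397 1.0283
19.7399 8.1024 1.8749 0.1528
26.6082 12.6568 3.3974 0.3006 0.0000
33.7675 18.9946 6.1115 0.5912 0.0000 0.0000
40.4994 26.6082 10.8978 1.1629 0.0000 0.0000 0.0000
46.8296 33.7675 18.9946 2.2872 0.0000 0.0000 0.0000 0.0000

Δt=0.04471  u=1.06347  d=0.94032  q=0.49116  discount=0.99920
step 7 (expiry): payoffs max(K−S,0) = 46.8296 33.7675 18.9946 2.2872 0.0000 0.0000 0.0000 0.0000
step 6: (k=6,j=0): S=106.0706, (K−S)⁺=40.4994, hold=40.3815 ⇒ V=40.4994 exercise | (k=6,j=1): S=119.9618, (K−S)⁺=26.6082, hold=26.4903 ⇒ V=26.6082 exercise | (k=6,j=2): S=135.6722, (K−S)⁺=10.8978, hold=10.7799 ⇒ V=10.8978 exercise | (k=6,j=3): S=153.4400, (K−S)⁺=0.0000, hold=1.1629 ⇒ V=1.1629 continue | (k=6,j=4): S=173.5348, (K−S)⁺=0.0000, hold=0.0000 ⇒ V=0.0000 continue | (k=6,j=5): S=196.2612, (K−S)⁺=0.0000, hold=0.0000 ⇒ V=0.0000 continue | (k=6,j=6): S=221.9638, (K−S)⁺=0.0000, hold=0.0000 ⇒ V=0.0000 continue  boundary S*=135.6722
step 5: (k=5,j=0): S=112.8025, (K−S)⁺=33.7675, hold=33.6495 ⇒ V=33.7675 exercise | (k=5,j=1): S=127.5754, (K−S)⁺=18.9946, hold=18.8767 ⇒ V=18.9946 exercise | (k=5,j=2): S=144.2828, (K−S)⁺=2.2872, hold=6.1115 ⇒ V=6.1115 continue | (k=5,j=3): S=163.1783, (K−S)⁺=0.0000, hold=0.5912 ⇒ V=0.5912 continue | (k=5,j=4): S=184.5485, (K−S)⁺=0.0000, hold=0.0000 ⇒ V=0.0000 continue | (k=5,j=5): S=208.7172, (K−S)⁺=0.0000, hold=0.0000 ⇒ V=0.0000 continue  boundary S*=127.5754
step 4: (k=4,j=0): S=119.9618, (K−S)⁺=26.6082, hold=26.4903 ⇒ V=26.6082 exercise | (k=4,j=1): S=135.6722, (K−S)⁺=10.8978, hold=12.6568 ⇒ V=12.6568 continue | (k=4,j=2): S=153.4400, (K−S)⁺=0.0000, hold=3.3974 ⇒ V=3.3974 continue | (k=4,j=3): S=173.5348, (K−S)⁺=0.0000, hold=0.3006 ⇒ V=0.3006 continue | (k=4,j=4): S=196.2612, (K−S)⁺=0.0000, hold=0.0000 ⇒ V=0.0000 continue  boundary S*=119.9618
step 3: (k=3,j=0): S=127.5754, (K−S)⁺=18.9946, hold=19.7399 ⇒ V=19.7399 continue | (k=3,j=1): S=144.2828, (K−S)⁺=2.2872, hold=8.1024 ⇒ V=8.1024 continue | (k=3,j=2): S=163.1783, (K−S)⁺=0.0000, hold=1.8749 ⇒ V=1.8749 continue | (k=3,j=3): S=184.5485, (K−S)⁺=0.0000, hold=0.1528 ⇒ V=0.1528 continue  boundary S*=-
step 2: (k=2,j=0): S=135.6722, (K−S)⁺=10.8978, hold=14.0128 ⇒ V=14.0128 continue | (k=2,j=1): S=153.4400, (K−S)⁺=0.0000, hold=5.0397 ⇒ V=5.0397 continue | (k=2,j=2): S=173.5348, (K−S)⁺=0.0000, hold=1.0283 ⇒ V=1.0283 continue  boundary S*=-
step 1: (k=1,j=0): S=144.2828, (K−S)⁺=2.2872, hold=9.5978 ⇒ V=9.5978 continue | (k=1,j=1): S=163.1783, (K−S)⁺=0.0000, hold=3.0669 ⇒ V=3.0669 continue  boundary S*=-
step 0: (k=0,j=0): S=153.4400, (K−S)⁺=0.0000, hold=6.3850 ⇒ V=6.3850 continue  boundary S*=-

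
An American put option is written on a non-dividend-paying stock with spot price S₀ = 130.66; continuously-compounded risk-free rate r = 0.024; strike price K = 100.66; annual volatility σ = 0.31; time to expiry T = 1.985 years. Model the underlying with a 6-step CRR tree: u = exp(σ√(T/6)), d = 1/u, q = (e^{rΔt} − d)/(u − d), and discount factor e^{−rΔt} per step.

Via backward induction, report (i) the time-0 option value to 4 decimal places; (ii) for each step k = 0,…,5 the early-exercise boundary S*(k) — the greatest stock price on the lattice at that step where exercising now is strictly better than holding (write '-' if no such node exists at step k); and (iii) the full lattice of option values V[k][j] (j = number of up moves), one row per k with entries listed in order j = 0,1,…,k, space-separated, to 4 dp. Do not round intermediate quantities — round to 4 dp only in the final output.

Δt=0.33083, u=1.19519, d=0.83669, q=0.47778, disc=e^(-rΔt)=0.99209
k=6 terminal: V=max(K-S,0) → 55.8352 36.6286 9.1923 0.0000 0.0000 0.0000 0.0000
k=5: j=0 S=53.5742 intr=47.0858 cont=46.2897 V=47.0858[EX]; j=1 S=76.5298 intr=24.1302 cont=23.3341 V=24.1302[EX]; j=2 S=109.3214 intr=0.0000 cont=4.7625 V=4.7625[hold]; j=3 S=156.1637 intr=0.0000 cont=0.0000 V=0.0000[hold]; j=4 S=223.0770 intr=0.0000 cont=0.0000 V=0.0000[hold]; j=5 S=318.6615 intr=0.0000 cont=0.0000 V=0.0000[hold]  S*(5)=76.5298
k=4: j=0 S=64.0314 intr=36.6286 cont=35.8325 V=36.6286[EX]; j=1 S=91.4677 intr=9.1923 cont=14.7591 V=14.7591[hold]; j=2 S=130.6600 intr=0.0000 cont=2.4674 V=2.4674[hold]; j=3 S=186.6455 intr=0.0000 cont=0.0000 V=0.0000[hold]; j=4 S=266.6197 intr=0.0000 cont=0.0000 V=0.0000[hold]  S*(4)=64.0314
k=3: j=0 S=76.5298 intr=24.1302 cont=25.9728 V=25.9728[hold]; j=1 S=109.3214 intr=0.0000 cont=8.8161 V=8.8161[hold]; j=2 S=156.1637 intr=0.0000 cont=1.2783 V=1.2783[hold]; j=3 S=223.0770 intr=0.0000 cont=0.0000 V=0.0000[hold]  S*(3)=-
k=2: j=0 S=91.4677 intr=9.1923 cont=17.6352 V=17.6352[hold]; j=1 S=130.6600 intr=0.0000 cont=5.1735 V=5.1735[hold]; j=2 S=186.6455 intr=0.0000 cont=0.6623 V=0.6623[hold]  S*(2)=-
k=1: j=0 S=109.3214 intr=0.0000 cont=11.5889 V=11.5889[hold]; j=1 S=156.1637 intr=0.0000 cont=2.9943 V=2.9943[hold]  S*(1)=-
k=0: j=0 S=130.6600 intr=0.0000 cont=7.4234 V=7.4234[hold]  S*(0)=-

price = 7.4234
boundary = - - - - 64.0314 76.5298
tree:
7.4234
11.5889 2.9943
17.6352 5.1735 0.6623
25.9728 8.8161 1.2783 0.0000
36.6286 14.7591 2.4674 0.0000 0.0000
47.0858 24.1302 4.7625 0.0000 0.0000 0.0000
55.8352 36.6286 9.1923 0.0000 0.0000 0.0000 0.0000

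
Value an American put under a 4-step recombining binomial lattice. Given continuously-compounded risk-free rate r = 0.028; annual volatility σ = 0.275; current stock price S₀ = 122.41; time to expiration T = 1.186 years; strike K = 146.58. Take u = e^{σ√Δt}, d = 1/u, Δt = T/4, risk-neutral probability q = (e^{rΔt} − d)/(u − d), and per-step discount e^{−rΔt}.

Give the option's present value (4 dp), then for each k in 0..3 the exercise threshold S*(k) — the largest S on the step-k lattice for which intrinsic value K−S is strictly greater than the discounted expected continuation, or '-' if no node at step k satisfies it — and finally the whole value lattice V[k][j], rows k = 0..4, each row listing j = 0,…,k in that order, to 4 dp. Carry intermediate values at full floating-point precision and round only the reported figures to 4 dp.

Δt=0.29650, u=1.16154, d=0.86093, q=0.49037, disc=e^(-rΔt)=0.99173
k=4 terminal: V=max(K-S,0) → 79.3307 55.8497 24.1700 0.0000 0.0000
k=3: j=0 S=78.1124 intr=68.4676 cont=67.2557 V=68.4676[EX]; j=1 S=105.3864 intr=41.1936 cont=39.9817 V=41.1936[EX]; j=2 S=142.1835 intr=4.3965 cont=12.2160 V=12.2160[hold]; j=3 S=191.8288 intr=0.0000 cont=0.0000 V=0.0000[hold]  S*(3)=105.3864
k=2: j=0 S=90.7303 intr=55.8497 cont=54.6379 V=55.8497[EX]; j=1 S=122.4100 intr=24.1700 cont=26.7609 V=26.7609[hold]; j=2 S=165.1511 intr=0.0000 cont=6.1742 V=6.1742[hold]  S*(2)=90.7303
k=1: j=0 S=105.3864 intr=41.1936 cont=41.2417 V=41.2417[hold]; j=1 S=142.1835 intr=4.3965 cont=16.5281 V=16.5281[hold]  S*(1)=-
k=0: j=0 S=122.4100 intr=24.1700 cont=28.8822 V=28.8822[hold]  S*(0)=-

price = 28.8822
boundary = - - 90.7303 105.3864
tree:
28.8822
41.2417 16.5281
55.8497 26.7609 6.1742
68.4676 41.1936 12.2160 0.0000
79.3307 55.8497 24.1700 0.0000 0.0000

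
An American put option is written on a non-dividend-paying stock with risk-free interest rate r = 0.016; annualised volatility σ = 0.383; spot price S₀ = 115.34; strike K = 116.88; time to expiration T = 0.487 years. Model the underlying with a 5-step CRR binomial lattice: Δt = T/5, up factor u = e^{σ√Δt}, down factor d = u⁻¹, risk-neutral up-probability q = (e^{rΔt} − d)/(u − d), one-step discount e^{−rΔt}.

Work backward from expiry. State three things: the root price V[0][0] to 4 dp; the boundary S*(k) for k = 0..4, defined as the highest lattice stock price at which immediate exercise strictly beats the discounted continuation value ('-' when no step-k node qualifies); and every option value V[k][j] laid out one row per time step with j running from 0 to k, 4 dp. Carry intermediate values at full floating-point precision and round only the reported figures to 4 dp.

price = 13.3055
boundary = - - - 80.5834 90.8149
tree:
13.3055
19.3804 6.6791
27.1678 10.8938 2.0736
36.2966 17.2341 3.9684 0.0000
45.3753 26.0651 7.5946 0.0000 0.0000
53.4313 36.2966 14.5345 0.0000 0.0000 0.0000

Δt=0.09740, u=1.12697, d=0.88734, q=0.47666, disc=e^(-rΔt)=0.99844
k=5 terminal: V=max(K-S,0) → 53.4313 36.2966 14.5345 0.0000 0.0000 0.0000
k=4: j=0 S=71.5047 intr=45.3753 cont=45.1933 V=45.3753[EX]; j=1 S=90.8149 intr=26.0651 cont=25.8831 V=26.0651[EX]; j=2 S=115.3400 intr=1.5400 cont=7.5946 V=7.5946[hold]; j=3 S=146.4882 intr=0.0000 cont=0.0000 V=0.0000[hold]; j=4 S=186.0482 intr=0.0000 cont=0.0000 V=0.0000[hold]  S*(4)=90.8149
k=3: j=0 S=80.5834 intr=36.2966 cont=36.1146 V=36.2966[EX]; j=1 S=102.3455 intr=14.5345 cont=17.2341 V=17.2341[hold]; j=2 S=129.9844 intr=0.0000 cont=3.9684 V=3.9684[hold]; j=3 S=165.0875 intr=0.0000 cont=0.0000 V=0.0000[hold]  S*(3)=80.5834
k=2: j=0 S=90.8149 intr=26.0651 cont=27.1678 V=27.1678[hold]; j=1 S=115.3400 intr=1.5400 cont=10.8938 V=10.8938[hold]; j=2 S=146.4882 intr=0.0000 cont=2.0736 V=2.0736[hold]  S*(2)=-
k=1: j=0 S=102.3455 intr=14.5345 cont=19.3804 V=19.3804[hold]; j=1 S=129.9844 intr=0.0000 cont=6.6791 V=6.6791[hold]  S*(1)=-
k=0: j=0 S=115.3400 intr=1.5400 cont=13.3055 V=13.3055[hold]  S*(0)=-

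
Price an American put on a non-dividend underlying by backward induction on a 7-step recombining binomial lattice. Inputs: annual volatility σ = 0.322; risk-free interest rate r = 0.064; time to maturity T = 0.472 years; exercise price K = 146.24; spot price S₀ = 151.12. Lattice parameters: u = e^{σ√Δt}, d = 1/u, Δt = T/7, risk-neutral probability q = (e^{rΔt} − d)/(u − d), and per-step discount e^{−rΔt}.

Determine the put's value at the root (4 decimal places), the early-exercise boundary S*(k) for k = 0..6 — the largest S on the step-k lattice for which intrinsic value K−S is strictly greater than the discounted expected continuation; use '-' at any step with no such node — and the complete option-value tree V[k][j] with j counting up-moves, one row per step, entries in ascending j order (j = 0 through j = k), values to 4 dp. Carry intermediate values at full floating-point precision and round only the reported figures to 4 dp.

price = 9.4845
boundary = - - - 117.5934 108.1608 117.5934 127.8486
tree:
9.4845
14.1866 4.9556
20.5502 8.0689 1.9456
28.6466 12.7883 3.5110 0.4275
38.0792 19.5809 6.2381 0.8674 0.0000
46.7552 28.6466 10.8604 1.7596 0.0000 0.0000
54.7352 38.0792 18.3914 3.5697 0.0000 0.0000 0.0000
62.0751 46.7552 28.6466 7.2419 0.0000 0.0000 0.0000 0.0000

Δt=0.06743, u=1.08721, d=0.91979, q=0.50494, disc=e^(-rΔt)=0.99569
k=7 terminal: V=max(K-S,0) → 62.0751 46.7552 28.6466 7.2419 0.0000 0.0000 0.0000 0.0000
k=6: j=0 S=91.5048 intr=54.7352 cont=54.1055 V=54.7352[EX]; j=1 S=108.1608 intr=38.0792 cont=37.4495 V=38.0792[EX]; j=2 S=127.8486 intr=18.3914 cont=17.7617 V=18.3914[EX]; j=3 S=151.1200 intr=0.0000 cont=3.5697 V=3.5697[hold]; j=4 S=178.6273 intr=0.0000 cont=0.0000 V=0.0000[hold]; j=5 S=211.1417 intr=0.0000 cont=0.0000 V=0.0000[hold]; j=6 S=249.5744 intr=0.0000 cont=0.0000 V=0.0000[hold]  S*(6)=127.8486
k=5: j=0 S=99.4848 intr=46.7552 cont=46.1254 V=46.7552[EX]; j=1 S=117.5934 intr=28.6466 cont=28.0169 V=28.6466[EX]; j=2 S=138.9981 intr=7.2419 cont=10.8604 V=10.8604[hold]; j=3 S=164.2990 intr=0.0000 cont=1.7596 V=1.7596[hold]; j=4 S=194.2052 intr=0.0000 cont=0.0000 V=0.0000[hold]; j=5 S=229.5551 intr=0.0000 cont=0.0000 V=0.0000[hold]  S*(5)=117.5934
k=4: j=0 S=108.1608 intr=38.0792 cont=37.4495 V=38.0792[EX]; j=1 S=127.8486 intr=18.3914 cont=19.5809 V=19.5809[hold]; j=2 S=151.1200 intr=0.0000 cont=6.2381 V=6.2381[hold]; j=3 S=178.6273 intr=0.0000 cont=0.8674 V=0.8674[hold]; j=4 S=211.1417 intr=0.0000 cont=0.0000 V=0.0000[hold]  S*(4)=108.1608
k=3: j=0 S=117.5934 intr=28.6466 cont=28.6149 V=28.6466[EX]; j=1 S=138.9981 intr=7.2419 cont=12.7883 V=12.7883[hold]; j=2 S=164.2990 intr=0.0000 cont=3.5110 V=3.5110[hold]; j=3 S=194.2052 intr=0.0000 cont=0.4275 V=0.4275[hold]  S*(3)=117.5934
k=2: j=0 S=127.8486 intr=18.3914 cont=20.5502 V=20.5502[hold]; j=1 S=151.1200 intr=0.0000 cont=8.0689 V=8.0689[hold]; j=2 S=178.6273 intr=0.0000 cont=1.9456 V=1.9456[hold]  S*(2)=-
k=1: j=0 S=138.9981 intr=7.2419 cont=14.1866 V=14.1866[hold]; j=1 S=164.2990 intr=0.0000 cont=4.9556 V=4.9556[hold]  S*(1)=-
k=0: j=0 S=151.1200 intr=0.0000 cont=9.4845 V=9.4845[hold]  S*(0)=-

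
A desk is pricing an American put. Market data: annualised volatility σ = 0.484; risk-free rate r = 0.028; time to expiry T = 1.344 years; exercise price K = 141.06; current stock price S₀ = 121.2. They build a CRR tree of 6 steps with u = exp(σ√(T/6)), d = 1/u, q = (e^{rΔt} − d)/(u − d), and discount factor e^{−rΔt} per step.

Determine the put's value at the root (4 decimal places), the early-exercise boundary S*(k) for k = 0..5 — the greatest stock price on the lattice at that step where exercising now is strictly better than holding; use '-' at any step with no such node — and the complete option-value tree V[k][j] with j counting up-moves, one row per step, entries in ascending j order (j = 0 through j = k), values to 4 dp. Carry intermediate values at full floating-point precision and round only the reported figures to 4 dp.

price = 38.0301
boundary = - - - 60.9608 76.6539 96.3870
tree:
38.0301
50.6113 23.5810
65.0036 34.1800 11.2917
80.0992 47.9336 18.2825 3.1274
92.5796 64.4061 28.9899 5.7913 0.0000
102.5049 80.0992 44.6730 10.7245 0.0000 0.0000
110.3982 92.5796 64.4061 19.8600 0.0000 0.0000 0.0000

Δt=0.22400, u=1.25743, d=0.79527, q=0.45660, disc=e^(-rΔt)=0.99375
k=6 terminal: V=max(K-S,0) → 110.3982 92.5796 64.4061 19.8600 0.0000 0.0000 0.0000
k=5: j=0 S=38.5551 intr=102.5049 cont=101.6229 V=102.5049[EX]; j=1 S=60.9608 intr=80.0992 cont=79.2173 V=80.0992[EX]; j=2 S=96.3870 intr=44.6730 cont=43.7910 V=44.6730[EX]; j=3 S=152.4006 intr=0.0000 cont=10.7245 V=10.7245[hold]; j=4 S=240.9655 intr=0.0000 cont=0.0000 V=0.0000[hold]; j=5 S=380.9984 intr=0.0000 cont=0.0000 V=0.0000[hold]  S*(5)=96.3870
k=4: j=0 S=48.4804 intr=92.5796 cont=91.6976 V=92.5796[EX]; j=1 S=76.6539 intr=64.4061 cont=63.5241 V=64.4061[EX]; j=2 S=121.2000 intr=19.8600 cont=28.9899 V=28.9899[hold]; j=3 S=191.6332 intr=0.0000 cont=5.7913 V=5.7913[hold]; j=4 S=302.9975 intr=0.0000 cont=0.0000 V=0.0000[hold]  S*(4)=76.6539
k=3: j=0 S=60.9608 intr=80.0992 cont=79.2173 V=80.0992[EX]; j=1 S=96.3870 intr=44.6730 cont=47.9336 V=47.9336[hold]; j=2 S=152.4006 intr=0.0000 cont=18.2825 V=18.2825[hold]; j=3 S=240.9655 intr=0.0000 cont=3.1274 V=3.1274[hold]  S*(3)=60.9608
k=2: j=0 S=76.6539 intr=64.4061 cont=65.0036 V=65.0036[hold]; j=1 S=121.2000 intr=19.8600 cont=34.1800 V=34.1800[hold]; j=2 S=191.6332 intr=0.0000 cont=11.2917 V=11.2917[hold]  S*(2)=-
k=1: j=0 S=96.3870 intr=44.6730 cont=50.6113 V=50.6113[hold]; j=1 S=152.4006 intr=0.0000 cont=23.5810 V=23.5810[hold]  S*(1)=-
k=0: j=0 S=121.2000 intr=19.8600 cont=38.0301 V=38.0301[hold]  S*(0)=-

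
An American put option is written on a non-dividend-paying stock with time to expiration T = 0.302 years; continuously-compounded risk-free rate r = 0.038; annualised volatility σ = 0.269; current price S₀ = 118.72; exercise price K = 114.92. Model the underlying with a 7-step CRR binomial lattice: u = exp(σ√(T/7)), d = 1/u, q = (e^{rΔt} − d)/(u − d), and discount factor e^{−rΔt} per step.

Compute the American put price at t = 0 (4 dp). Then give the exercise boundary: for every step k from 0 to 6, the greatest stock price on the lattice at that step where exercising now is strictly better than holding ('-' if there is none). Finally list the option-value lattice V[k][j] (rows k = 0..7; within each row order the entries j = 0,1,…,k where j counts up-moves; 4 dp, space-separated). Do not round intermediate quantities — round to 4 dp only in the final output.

price = 4.7854
boundary = - - - - 94.9427 100.3985 106.1678
tree:
4.7854
7.2072 2.3861
10.5308 3.9167 0.8677
14.8319 6.2763 1.5765 0.1637
19.9773 9.7497 2.8334 0.3284 0.0000
25.1366 14.5215 5.0234 0.6588 0.0000 0.0000
30.0156 19.9773 8.7522 1.3217 0.0000 0.0000 0.0000
34.6294 25.1366 14.5215 2.6514 0.0000 0.0000 0.0000 0.0000

Δt=0.04314, u=1.05746, d=0.94566, q=0.50071, disc=e^(-rΔt)=0.99836
k=7 terminal: V=max(K-S,0) → 34.6294 25.1366 14.5215 2.6514 0.0000 0.0000 0.0000 0.0000
k=6: j=0 S=84.9044 intr=30.0156 cont=29.8273 V=30.0156[EX]; j=1 S=94.9427 intr=19.9773 cont=19.7891 V=19.9773[EX]; j=2 S=106.1678 intr=8.7522 cont=8.5640 V=8.7522[EX]; j=3 S=118.7200 intr=0.0000 cont=1.3217 V=1.3217[hold]; j=4 S=132.7563 intr=0.0000 cont=0.0000 V=0.0000[hold]; j=5 S=148.4521 intr=0.0000 cont=0.0000 V=0.0000[hold]; j=6 S=166.0036 intr=0.0000 cont=0.0000 V=0.0000[hold]  S*(6)=106.1678
k=5: j=0 S=89.7834 intr=25.1366 cont=24.9484 V=25.1366[EX]; j=1 S=100.3985 intr=14.5215 cont=14.3333 V=14.5215[EX]; j=2 S=112.2686 intr=2.6514 cont=5.0234 V=5.0234[hold]; j=3 S=125.5421 intr=0.0000 cont=0.6588 V=0.6588[hold]; j=4 S=140.3850 intr=0.0000 cont=0.0000 V=0.0000[hold]; j=5 S=156.9827 intr=0.0000 cont=0.0000 V=0.0000[hold]  S*(5)=100.3985
k=4: j=0 S=94.9427 intr=19.9773 cont=19.7891 V=19.9773[EX]; j=1 S=106.1678 intr=8.7522 cont=9.7497 V=9.7497[hold]; j=2 S=118.7200 intr=0.0000 cont=2.8334 V=2.8334[hold]; j=3 S=132.7563 intr=0.0000 cont=0.3284 V=0.3284[hold]; j=4 S=148.4521 intr=0.0000 cont=0.0000 V=0.0000[hold]  S*(4)=94.9427
k=3: j=0 S=100.3985 intr=14.5215 cont=14.8319 V=14.8319[hold]; j=1 S=112.2686 intr=2.6514 cont=6.2763 V=6.2763[hold]; j=2 S=125.5421 intr=0.0000 cont=1.5765 V=1.5765[hold]; j=3 S=140.3850 intr=0.0000 cont=0.1637 V=0.1637[hold]  S*(3)=-
k=2: j=0 S=106.1678 intr=8.7522 cont=10.5308 V=10.5308[hold]; j=1 S=118.7200 intr=0.0000 cont=3.9167 V=3.9167[hold]; j=2 S=132.7563 intr=0.0000 cont=0.8677 V=0.8677[hold]  S*(2)=-
k=1: j=0 S=112.2686 intr=2.6514 cont=7.2072 V=7.2072[hold]; j=1 S=125.5421 intr=0.0000 cont=2.3861 V=2.3861[hold]  S*(1)=-
k=0: j=0 S=118.7200 intr=0.0000 cont=4.7854 V=4.7854[hold]  S*(0)=-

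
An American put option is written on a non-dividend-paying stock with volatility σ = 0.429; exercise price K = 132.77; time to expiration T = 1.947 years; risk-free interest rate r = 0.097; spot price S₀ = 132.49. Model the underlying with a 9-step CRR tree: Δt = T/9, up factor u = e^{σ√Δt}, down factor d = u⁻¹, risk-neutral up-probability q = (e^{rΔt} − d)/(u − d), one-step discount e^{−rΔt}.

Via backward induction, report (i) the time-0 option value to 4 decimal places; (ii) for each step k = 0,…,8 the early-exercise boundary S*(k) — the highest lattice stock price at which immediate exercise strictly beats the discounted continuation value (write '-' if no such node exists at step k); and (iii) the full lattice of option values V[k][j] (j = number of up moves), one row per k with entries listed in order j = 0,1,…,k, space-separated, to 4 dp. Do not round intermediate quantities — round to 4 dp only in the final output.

params: Δt=0.21633 u=1.22083 d=0.81911 q=0.50307 e^(-rΔt)=0.97923
t_9 payoffs: 110.7777 99.9918 83.9162 59.9564 24.2459 0.0000 0.0000 0.0000 0.0000 0.0000
t_8: node(8,0) S=26.8490 payoff=105.9210 vs cont=103.1640 → 105.9210 [stop]  node(8,1) S=40.0167 payoff=92.7533 vs cont=89.9962 → 92.7533 [stop]  node(8,2) S=59.6424 payoff=73.1276 vs cont=70.3705 → 73.1276 [stop]  node(8,3) S=88.8933 payoff=43.8767 vs cont=41.1196 → 43.8767 [stop]  node(8,4) S=132.4900 payoff=0.2800 vs cont=11.7984 → 11.7984 [wait]  node(8,5) S=197.4681 payoff=0.0000 vs cont=0.0000 → 0.0000 [wait]  node(8,6) S=294.3139 payoff=0.0000 vs cont=0.0000 → 0.0000 [wait]  node(8,7) S=438.6566 payoff=0.0000 vs cont=0.0000 → 0.0000 [wait]  node(8,8) S=653.7905 payoff=0.0000 vs cont=0.0000 → 0.0000 [wait]  ⇒ S*(8)=88.8933
t_7: node(7,0) S=32.7782 payoff=99.9918 vs cont=97.2348 → 99.9918 [stop]  node(7,1) S=48.8538 payoff=83.9162 vs cont=81.1591 → 83.9162 [stop]  node(7,2) S=72.8136 payoff=59.9564 vs cont=57.1994 → 59.9564 [stop]  node(7,3) S=108.5241 payoff=24.2459 vs cont=27.1630 → 27.1630 [wait]  node(7,4) S=161.7484 payoff=0.0000 vs cont=5.7412 → 5.7412 [wait]  node(7,5) S=241.0760 payoff=0.0000 vs cont=0.0000 → 0.0000 [wait]  node(7,6) S=359.3087 payoff=0.0000 vs cont=0.0000 → 0.0000 [wait]  node(7,7) S=535.5273 payoff=0.0000 vs cont=0.0000 → 0.0000 [wait]  ⇒ S*(7)=72.8136
t_6: node(6,0) S=40.0167 payoff=92.7533 vs cont=89.9962 → 92.7533 [stop]  node(6,1) S=59.6424 payoff=73.1276 vs cont=70.3705 → 73.1276 [stop]  node(6,2) S=88.8933 payoff=43.8767 vs cont=42.5566 → 43.8767 [stop]  node(6,3) S=132.4900 payoff=0.2800 vs cont=16.0461 → 16.0461 [wait]  node(6,4) S=197.4681 payoff=0.0000 vs cont=2.7937 → 2.7937 [wait]  node(6,5) S=294.3139 payoff=0.0000 vs cont=0.0000 → 0.0000 [wait]  node(6,6) S=438.6566 payoff=0.0000 vs cont=0.0000 → 0.0000 [wait]  ⇒ S*(6)=88.8933
t_5: node(5,0) S=48.8538 payoff=83.9162 vs cont=81.1591 → 83.9162 [stop]  node(5,1) S=72.8136 payoff=59.9564 vs cont=57.1994 → 59.9564 [stop]  node(5,2) S=108.5241 payoff=24.2459 vs cont=29.2556 → 29.2556 [wait]  node(5,3) S=161.7484 payoff=0.0000 vs cont=9.1845 → 9.1845 [wait]  node(5,4) S=241.0760 payoff=0.0000 vs cont=1.3595 → 1.3595 [wait]  node(5,5) S=359.3087 payoff=0.0000 vs cont=0.0000 → 0.0000 [wait]  ⇒ S*(5)=72.8136
t_4: node(4,0) S=59.6424 payoff=73.1276 vs cont=70.3705 → 73.1276 [stop]  node(4,1) S=88.8933 payoff=43.8767 vs cont=43.5875 → 43.8767 [stop]  node(4,2) S=132.4900 payoff=0.2800 vs cont=18.7606 → 18.7606 [wait]  node(4,3) S=197.4681 payoff=0.0000 vs cont=5.1390 → 5.1390 [wait]  node(4,4) S=294.3139 payoff=0.0000 vs cont=0.6615 → 0.6615 [wait]  ⇒ S*(4)=88.8933
t_3: node(3,0) S=72.8136 payoff=59.9564 vs cont=57.1994 → 59.9564 [stop]  node(3,1) S=108.5241 payoff=24.2459 vs cont=30.5928 → 30.5928 [wait]  node(3,2) S=161.7484 payoff=0.0000 vs cont=11.6607 → 11.6607 [wait]  node(3,3) S=241.0760 payoff=0.0000 vs cont=2.8266 → 2.8266 [wait]  ⇒ S*(3)=72.8136
t_2: node(2,0) S=88.8933 payoff=43.8767 vs cont=44.2462 → 44.2462 [wait]  node(2,1) S=132.4900 payoff=0.2800 vs cont=20.6312 → 20.6312 [wait]  node(2,2) S=197.4681 payoff=0.0000 vs cont=7.0667 → 7.0667 [wait]  ⇒ S*(2)=-
t_1: node(1,0) S=108.5241 payoff=24.2459 vs cont=31.6941 → 31.6941 [wait]  node(1,1) S=161.7484 payoff=0.0000 vs cont=13.5206 → 13.5206 [wait]  ⇒ S*(1)=-
t_0: node(0,0) S=132.4900 payoff=0.2800 vs cont=22.0833 → 22.0833 [wait]  ⇒ S*(0)=-

price = 22.0833
boundary = - - - 72.8136 88.8933 72.8136 88.8933 72.8136 88.8933
tree:
22.0833
31.6941 13.5206
44.2462 20.6312 7.0667
59.9564 30.5928 11.6607 2.8266
73.1276 43.8767 18.7606 5.1390 0.6615
83.9162 59.9564 29.2556 9.1845 1.3595 0.0000
92.7533 73.1276 43.8767 16.0461 2.7937 0.0000 0.0000
99.9918 83.9162 59.9564 27.1630 5.7412 0.0000 0.0000 0.0000
105.9210 92.7533 73.1276 43.8767 11.7984 0.0000 0.0000 0.0000 0.0000
110.7777 99.9918 83.9162 59.9564 24.2459 0.0000 0.0000 0.0000 0.0000 0.0000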